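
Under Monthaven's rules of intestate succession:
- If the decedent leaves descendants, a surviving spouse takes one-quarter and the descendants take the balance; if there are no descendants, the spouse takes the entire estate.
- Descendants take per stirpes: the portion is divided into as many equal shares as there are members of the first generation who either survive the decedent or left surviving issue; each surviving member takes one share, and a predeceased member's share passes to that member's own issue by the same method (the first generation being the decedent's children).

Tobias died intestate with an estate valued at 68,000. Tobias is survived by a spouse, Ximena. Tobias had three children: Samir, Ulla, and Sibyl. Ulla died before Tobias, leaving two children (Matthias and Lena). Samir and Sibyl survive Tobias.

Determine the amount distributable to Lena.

Lena receives 8,500.

Ximena takes one-quarter of 68,000 = 17,000. The remaining 51,000 passes to the descendants.
The descendants' portion (51,000) is divided into 3 shares of 17,000: Samir and Sibyl each take 17,000; Ulla's 17,000 share passes to Ulla's issue.
Ulla's share (17,000) is divided into 2 shares of 8,500: Matthias and Lena each take 8,500.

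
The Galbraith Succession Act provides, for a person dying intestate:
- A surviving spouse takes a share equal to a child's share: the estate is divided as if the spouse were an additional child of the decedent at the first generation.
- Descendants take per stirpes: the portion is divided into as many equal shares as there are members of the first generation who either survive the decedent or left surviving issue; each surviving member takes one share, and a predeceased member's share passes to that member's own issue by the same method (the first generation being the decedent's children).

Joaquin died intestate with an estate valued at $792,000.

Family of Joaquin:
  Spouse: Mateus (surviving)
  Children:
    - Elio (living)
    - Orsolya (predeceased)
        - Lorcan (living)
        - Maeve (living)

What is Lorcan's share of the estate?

Lorcan receives $132,000.

The spouse counts as an additional share at the children's level, so there are 3 primary shares of $264,000. Mateus takes one such share ($264,000).
The children's combined portion ($528,000) is divided into 2 shares of $264,000: Elio takes $264,000; Orsolya's $264,000 share passes to Orsolya's issue.
Orsolya's share ($264,000) is divided into 2 shares of $132,000: Lorcan and Maeve each take $132,000.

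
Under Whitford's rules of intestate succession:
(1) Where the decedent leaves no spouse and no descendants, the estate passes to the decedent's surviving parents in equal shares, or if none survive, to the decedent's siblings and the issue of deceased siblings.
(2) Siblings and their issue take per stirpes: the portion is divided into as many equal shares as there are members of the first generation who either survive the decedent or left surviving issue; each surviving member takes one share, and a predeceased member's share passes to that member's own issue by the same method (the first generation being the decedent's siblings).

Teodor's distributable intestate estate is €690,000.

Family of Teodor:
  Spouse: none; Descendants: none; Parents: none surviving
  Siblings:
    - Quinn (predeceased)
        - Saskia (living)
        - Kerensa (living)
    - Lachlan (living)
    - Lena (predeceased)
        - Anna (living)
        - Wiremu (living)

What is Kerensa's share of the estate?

The entire €690,000 passes to the siblings and their issue.
That amount (€690,000) is divided into 3 shares of €230,000: Lachlan takes €230,000; Quinn's €230,000 share passes to Quinn's issue; Lena's €230,000 share passes to Lena's issue.
Quinn's share (€230,000) is divided into 2 shares of €115,000: Saskia and Kerensa each take €115,000.
Lena's share (€230,000) is divided into 2 shares of €115,000: Anna and Wiremu each take €115,000.

Kerensa receives €115,000.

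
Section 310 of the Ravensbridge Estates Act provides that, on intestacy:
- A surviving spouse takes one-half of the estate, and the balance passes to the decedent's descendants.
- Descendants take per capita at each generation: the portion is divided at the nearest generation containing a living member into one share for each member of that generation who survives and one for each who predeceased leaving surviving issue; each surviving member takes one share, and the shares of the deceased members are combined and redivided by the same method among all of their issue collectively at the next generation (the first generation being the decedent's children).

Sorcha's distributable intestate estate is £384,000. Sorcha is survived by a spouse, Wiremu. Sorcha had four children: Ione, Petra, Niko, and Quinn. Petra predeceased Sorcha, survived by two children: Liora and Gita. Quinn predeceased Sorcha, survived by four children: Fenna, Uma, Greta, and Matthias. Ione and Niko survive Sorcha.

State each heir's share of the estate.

Wiremu: £192,000; Ione: £48,000; Liora: £16,000; Gita: £16,000; Niko: £48,000; Fenna: £16,000; Uma: £16,000; Greta: £16,000; Matthias: £16,000

Wiremu takes one-half of £384,000 = £192,000. The remaining £192,000 passes to the descendants.
The descendants' portion (£192,000) is divided at the children's generation into 4 shares of £48,000. Ione and Niko each take £48,000. The 2 shares of the deceased (Petra and Quinn) are combined into a pool of £96,000.
That pool (£96,000) is divided at the grandchildren's generation equally among Liora, Gita, Fenna, Uma, Greta, and Matthias: £16,000 each.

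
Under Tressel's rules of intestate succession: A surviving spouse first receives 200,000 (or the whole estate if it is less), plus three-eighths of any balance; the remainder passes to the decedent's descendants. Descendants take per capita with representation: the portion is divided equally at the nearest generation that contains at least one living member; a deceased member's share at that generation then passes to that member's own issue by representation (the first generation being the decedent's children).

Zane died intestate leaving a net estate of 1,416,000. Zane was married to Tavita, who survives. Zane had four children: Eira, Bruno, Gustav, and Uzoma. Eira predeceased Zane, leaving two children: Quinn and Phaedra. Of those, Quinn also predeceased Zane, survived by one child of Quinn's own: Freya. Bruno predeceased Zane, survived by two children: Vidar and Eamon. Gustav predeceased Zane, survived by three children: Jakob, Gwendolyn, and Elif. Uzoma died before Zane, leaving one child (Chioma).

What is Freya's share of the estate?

Freya receives 95,000.

Tavita first takes 200,000, leaving a balance of 1,216,000. Tavita then takes three-eighths of the balance (456,000), for a total of 656,000. The remaining 760,000 passes to the descendants.
No child survives, so the initial division is made at the grandchildren's generation.
The descendants' portion (760,000) is divided into 8 shares of 95,000: Phaedra, Vidar, Eamon, Jakob, Gwendolyn, Elif, and Chioma each take 95,000; Quinn's 95,000 share passes to Quinn's issue.
Quinn's share (95,000) passes entirely to Freya.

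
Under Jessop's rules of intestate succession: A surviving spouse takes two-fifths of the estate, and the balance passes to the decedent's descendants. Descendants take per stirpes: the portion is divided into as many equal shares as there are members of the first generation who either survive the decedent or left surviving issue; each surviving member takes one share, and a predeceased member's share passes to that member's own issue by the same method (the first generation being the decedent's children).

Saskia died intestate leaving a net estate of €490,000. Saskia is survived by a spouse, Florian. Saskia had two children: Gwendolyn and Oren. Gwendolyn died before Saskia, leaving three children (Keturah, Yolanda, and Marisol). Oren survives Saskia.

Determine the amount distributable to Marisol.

Marisol receives €49,000.

Florian takes two-fifths of €490,000 = €196,000. The remaining €294,000 passes to the descendants.
The descendants' portion (€294,000) is divided into 2 shares of €147,000: Oren takes €147,000; Gwendolyn's €147,000 share passes to Gwendolyn's issue.
Gwendolyn's share (€147,000) is divided into 3 shares of €49,000: Keturah, Yolanda, and Marisol each take €49,000.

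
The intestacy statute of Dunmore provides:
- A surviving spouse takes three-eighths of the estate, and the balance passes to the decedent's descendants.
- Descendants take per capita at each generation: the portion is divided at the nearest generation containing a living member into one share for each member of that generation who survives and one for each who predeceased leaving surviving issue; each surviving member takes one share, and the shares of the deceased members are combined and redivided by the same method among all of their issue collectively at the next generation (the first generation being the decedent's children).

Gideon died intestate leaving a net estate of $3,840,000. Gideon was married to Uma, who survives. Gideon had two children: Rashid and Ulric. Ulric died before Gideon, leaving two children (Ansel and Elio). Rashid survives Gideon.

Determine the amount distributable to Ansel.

Ansel receives $600,000.

Uma takes three-eighths of $3,840,000 = $1,440,000. The remaining $2,400,000 passes to the descendants.
The descendants' portion ($2,400,000) is divided at the children's generation into 2 shares of $1,200,000. Rashid takes $1,200,000. The remaining share for the deceased Ulric ($1,200,000) is carried to the next generation.
That pool ($1,200,000) is divided at the grandchildren's generation equally among Ansel and Elio: $600,000 each.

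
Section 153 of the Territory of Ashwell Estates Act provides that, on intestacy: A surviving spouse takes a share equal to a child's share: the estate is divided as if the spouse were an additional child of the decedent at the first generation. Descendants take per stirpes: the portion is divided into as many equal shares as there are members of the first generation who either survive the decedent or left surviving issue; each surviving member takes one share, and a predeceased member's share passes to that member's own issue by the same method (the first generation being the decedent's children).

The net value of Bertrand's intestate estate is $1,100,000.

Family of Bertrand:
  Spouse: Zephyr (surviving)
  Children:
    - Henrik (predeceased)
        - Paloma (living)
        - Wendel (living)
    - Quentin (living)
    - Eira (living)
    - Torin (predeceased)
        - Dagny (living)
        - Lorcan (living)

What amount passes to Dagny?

Dagny receives $110,000.

The spouse counts as an additional share at the children's level, so there are 5 primary shares of $220,000. Zephyr takes one such share ($220,000).
The children's combined portion ($880,000) is divided into 4 shares of $220,000: Quentin and Eira each take $220,000; Henrik's $220,000 share passes to Henrik's issue; Torin's $220,000 share passes to Torin's issue.
Henrik's share ($220,000) is divided into 2 shares of $110,000: Paloma and Wendel each take $110,000.
Torin's share ($220,000) is divided into 2 shares of $110,000: Dagny and Lorcan each take $110,000.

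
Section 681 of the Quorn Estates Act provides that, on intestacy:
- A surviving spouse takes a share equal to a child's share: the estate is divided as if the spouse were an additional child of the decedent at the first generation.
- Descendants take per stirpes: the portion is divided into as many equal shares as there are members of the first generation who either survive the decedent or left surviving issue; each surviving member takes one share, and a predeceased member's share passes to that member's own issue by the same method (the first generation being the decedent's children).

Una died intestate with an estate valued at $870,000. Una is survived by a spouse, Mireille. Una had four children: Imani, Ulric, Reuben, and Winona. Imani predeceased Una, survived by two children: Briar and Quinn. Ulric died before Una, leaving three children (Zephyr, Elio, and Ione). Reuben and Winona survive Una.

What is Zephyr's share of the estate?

Zephyr receives $58,000.

The spouse counts as an additional share at the children's level, so there are 5 primary shares of $174,000. Mireille takes one such share ($174,000).
The children's combined portion ($696,000) is divided into 4 shares of $174,000: Reuben and Winona each take $174,000; Imani's $174,000 share passes to Imani's issue; Ulric's $174,000 share passes to Ulric's issue.
Imani's share ($174,000) is divided into 2 shares of $87,000: Briar and Quinn each take $87,000.
Ulric's share ($174,000) is divided into 3 shares of $58,000: Zephyr, Elio, and Ione each take $58,000.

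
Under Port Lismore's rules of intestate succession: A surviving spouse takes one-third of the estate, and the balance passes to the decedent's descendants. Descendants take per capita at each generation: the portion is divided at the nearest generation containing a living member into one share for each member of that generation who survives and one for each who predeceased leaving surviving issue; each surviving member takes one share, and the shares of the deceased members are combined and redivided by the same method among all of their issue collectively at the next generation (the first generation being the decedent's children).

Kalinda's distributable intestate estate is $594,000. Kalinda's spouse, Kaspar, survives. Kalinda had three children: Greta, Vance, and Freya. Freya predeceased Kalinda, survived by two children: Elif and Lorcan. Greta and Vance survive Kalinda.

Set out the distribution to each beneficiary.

Kaspar takes one-third of $594,000 = $198,000. The remaining $396,000 passes to the descendants.
The descendants' portion ($396,000) is divided at the children's generation into 3 shares of $132,000. Greta and Vance each take $132,000. The remaining share for the deceased Freya ($132,000) is carried to the next generation.
That pool ($132,000) is divided at the grandchildren's generation equally among Elif and Lorcan: $66,000 each.

Kaspar: $198,000; Greta: $132,000; Vance: $132,000; Elif: $66,000; Lorcan: $66,000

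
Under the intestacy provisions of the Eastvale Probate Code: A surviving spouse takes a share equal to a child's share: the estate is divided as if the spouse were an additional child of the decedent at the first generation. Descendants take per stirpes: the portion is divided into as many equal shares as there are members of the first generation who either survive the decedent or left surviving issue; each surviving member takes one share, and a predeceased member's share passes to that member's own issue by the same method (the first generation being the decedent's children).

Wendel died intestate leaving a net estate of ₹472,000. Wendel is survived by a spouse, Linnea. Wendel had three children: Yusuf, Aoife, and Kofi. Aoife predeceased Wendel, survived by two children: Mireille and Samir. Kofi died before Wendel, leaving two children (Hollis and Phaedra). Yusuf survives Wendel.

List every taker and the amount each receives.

The spouse counts as an additional share at the children's level, so there are 4 primary shares of ₹118,000. Linnea takes one such share (₹118,000).
The children's combined portion (₹354,000) is divided into 3 shares of ₹118,000: Yusuf takes ₹118,000; Aoife's ₹118,000 share passes to Aoife's issue; Kofi's ₹118,000 share passes to Kofi's issue.
Aoife's share (₹118,000) is divided into 2 shares of ₹59,000: Mireille and Samir each take ₹59,000.
Kofi's share (₹118,000) is divided into 2 shares of ₹59,000: Hollis and Phaedra each take ₹59,000.

Linnea: ₹118,000; Yusuf: ₹118,000; Mireille: ₹59,000; Samir: ₹59,000; Hollis: ₹59,000; Phaedra: ₹59,000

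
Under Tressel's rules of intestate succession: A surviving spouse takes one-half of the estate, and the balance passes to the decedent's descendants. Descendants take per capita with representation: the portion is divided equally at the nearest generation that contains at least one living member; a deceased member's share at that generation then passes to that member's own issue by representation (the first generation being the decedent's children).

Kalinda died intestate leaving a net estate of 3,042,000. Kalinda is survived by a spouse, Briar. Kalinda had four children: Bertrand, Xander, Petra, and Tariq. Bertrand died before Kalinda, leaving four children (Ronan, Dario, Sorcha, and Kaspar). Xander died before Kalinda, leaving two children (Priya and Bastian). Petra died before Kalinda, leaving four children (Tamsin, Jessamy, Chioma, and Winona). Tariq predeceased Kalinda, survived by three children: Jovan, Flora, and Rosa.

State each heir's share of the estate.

Briar takes one-half of 3,042,000 = 1,521,000. The remaining 1,521,000 passes to the descendants.
No child survives, so the initial division is made at the grandchildren's generation.
The descendants' portion (1,521,000) is divided into 13 shares of 117,000: Ronan, Dario, Sorcha, Kaspar, Priya, Bastian, Tamsin, Jessamy, Chioma, Winona, Jovan, Flora, and Rosa each take 117,000.

Briar: 1,521,000; Ronan: 117,000; Dario: 117,000; Sorcha: 117,000; Kaspar: 117,000; Priya: 117,000; Bastian: 117,000; Tamsin: 117,000; Jessamy: 117,000; Chioma: 117,000; Winona: 117,000; Jovan: 117,000; Flora: 117,000; Rosa: 117,000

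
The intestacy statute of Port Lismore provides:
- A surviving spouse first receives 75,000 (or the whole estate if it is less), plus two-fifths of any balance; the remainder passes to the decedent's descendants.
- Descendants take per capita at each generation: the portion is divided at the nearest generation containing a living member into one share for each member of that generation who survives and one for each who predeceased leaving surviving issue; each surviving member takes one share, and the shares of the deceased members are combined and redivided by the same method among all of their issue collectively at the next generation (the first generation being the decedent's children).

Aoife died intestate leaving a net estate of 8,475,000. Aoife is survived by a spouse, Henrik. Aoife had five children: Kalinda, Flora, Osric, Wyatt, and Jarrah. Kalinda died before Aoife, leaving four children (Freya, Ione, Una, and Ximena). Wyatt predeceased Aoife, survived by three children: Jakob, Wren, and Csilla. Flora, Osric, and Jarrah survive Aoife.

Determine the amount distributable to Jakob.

Jakob receives 288,000.

Henrik first takes 75,000, leaving a balance of 8,400,000. Henrik then takes two-fifths of the balance (3,360,000), for a total of 3,435,000. The remaining 5,040,000 passes to the descendants.
The descendants' portion (5,040,000) is divided at the children's generation into 5 shares of 1,008,000. Flora, Osric, and Jarrah each take 1,008,000. The 2 shares of the deceased (Kalinda and Wyatt) are combined into a pool of 2,016,000.
That pool (2,016,000) is divided at the grandchildren's generation equally among Freya, Ione, Una, Ximena, Jakob, Wren, and Csilla: 288,000 each.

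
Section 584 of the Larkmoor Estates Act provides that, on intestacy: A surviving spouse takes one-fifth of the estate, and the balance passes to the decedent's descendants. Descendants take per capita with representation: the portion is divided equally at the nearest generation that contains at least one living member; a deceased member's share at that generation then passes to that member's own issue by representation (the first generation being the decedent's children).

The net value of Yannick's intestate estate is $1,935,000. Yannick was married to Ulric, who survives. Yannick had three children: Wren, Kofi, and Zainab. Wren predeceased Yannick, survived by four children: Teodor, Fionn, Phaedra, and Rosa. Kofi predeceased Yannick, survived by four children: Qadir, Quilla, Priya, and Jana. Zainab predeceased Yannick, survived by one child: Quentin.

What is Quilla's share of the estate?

Quilla receives $172,000.

Ulric takes one-fifth of $1,935,000 = $387,000. The remaining $1,548,000 passes to the descendants.
No child survives, so the initial division is made at the grandchildren's generation.
The descendants' portion ($1,548,000) is divided into 9 shares of $172,000: Teodor, Fionn, Phaedra, Rosa, Qadir, Quilla, Priya, Jana, and Quentin each take $172,000.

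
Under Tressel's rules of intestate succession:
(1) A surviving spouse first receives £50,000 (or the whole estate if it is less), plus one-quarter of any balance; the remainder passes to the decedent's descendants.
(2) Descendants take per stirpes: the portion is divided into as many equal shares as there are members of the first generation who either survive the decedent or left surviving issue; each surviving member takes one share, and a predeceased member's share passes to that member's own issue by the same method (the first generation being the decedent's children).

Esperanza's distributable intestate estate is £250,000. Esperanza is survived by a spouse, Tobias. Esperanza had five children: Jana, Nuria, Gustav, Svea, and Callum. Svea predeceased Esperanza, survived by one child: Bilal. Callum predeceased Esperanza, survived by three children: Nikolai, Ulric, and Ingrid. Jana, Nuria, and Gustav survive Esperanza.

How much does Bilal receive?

Tobias first takes £50,000, leaving a balance of £200,000. Tobias then takes one-quarter of the balance (£50,000), for a total of £100,000. The remaining £150,000 passes to the descendants.
The descendants' portion (£150,000) is divided into 5 shares of £30,000: Jana, Nuria, and Gustav each take £30,000; Svea's £30,000 share passes to Svea's issue; Callum's £30,000 share passes to Callum's issue.
Svea's share (£30,000) passes entirely to Bilal.
Callum's share (£30,000) is divided into 3 shares of £10,000: Nikolai, Ulric, and Ingrid each take £10,000.

Bilal receives £30,000.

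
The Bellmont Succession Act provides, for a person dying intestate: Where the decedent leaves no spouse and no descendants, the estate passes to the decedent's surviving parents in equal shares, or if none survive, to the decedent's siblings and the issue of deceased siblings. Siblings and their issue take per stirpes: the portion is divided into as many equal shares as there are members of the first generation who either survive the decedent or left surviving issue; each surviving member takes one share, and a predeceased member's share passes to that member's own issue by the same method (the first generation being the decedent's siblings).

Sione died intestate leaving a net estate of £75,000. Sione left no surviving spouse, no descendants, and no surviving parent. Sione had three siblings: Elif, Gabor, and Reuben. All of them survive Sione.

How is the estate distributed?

Elif: £25,000; Gabor: £25,000; Reuben: £25,000

The entire £75,000 passes to the siblings and their issue.
That amount (£75,000) is divided into 3 shares of £25,000: Elif, Gabor, and Reuben each take £25,000.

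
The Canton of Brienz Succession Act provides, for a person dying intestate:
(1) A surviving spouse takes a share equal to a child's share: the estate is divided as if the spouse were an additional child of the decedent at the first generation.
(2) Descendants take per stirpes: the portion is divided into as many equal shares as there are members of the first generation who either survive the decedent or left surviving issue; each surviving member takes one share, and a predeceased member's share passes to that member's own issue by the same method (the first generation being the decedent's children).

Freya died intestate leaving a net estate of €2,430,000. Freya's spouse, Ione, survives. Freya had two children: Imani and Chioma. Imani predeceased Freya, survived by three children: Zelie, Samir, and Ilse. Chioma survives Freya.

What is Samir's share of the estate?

Samir receives €270,000.

The spouse counts as an additional share at the children's level, so there are 3 primary shares of €810,000. Ione takes one such share (€810,000).
The children's combined portion (€1,620,000) is divided into 2 shares of €810,000: Chioma takes €810,000; Imani's €810,000 share passes to Imani's issue.
Imani's share (€810,000) is divided into 3 shares of €270,000: Zelie, Samir, and Ilse each take €270,000.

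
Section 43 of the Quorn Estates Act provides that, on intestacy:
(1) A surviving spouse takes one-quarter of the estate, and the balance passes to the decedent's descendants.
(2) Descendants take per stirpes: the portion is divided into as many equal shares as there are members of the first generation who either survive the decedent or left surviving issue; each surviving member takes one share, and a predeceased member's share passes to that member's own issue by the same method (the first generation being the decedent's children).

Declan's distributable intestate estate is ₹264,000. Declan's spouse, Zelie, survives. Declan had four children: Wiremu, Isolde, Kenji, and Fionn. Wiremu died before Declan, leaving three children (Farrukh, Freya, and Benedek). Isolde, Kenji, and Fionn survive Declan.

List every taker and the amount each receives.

Zelie: ₹66,000; Farrukh: ₹16,500; Freya: ₹16,500; Benedek: ₹16,500; Isolde: ₹49,500; Kenji: ₹49,500; Fionn: ₹49,500

Zelie takes one-quarter of ₹264,000 = ₹66,000. The remaining ₹198,000 passes to the descendants.
The descendants' portion (₹198,000) is divided into 4 shares of ₹49,500: Isolde, Kenji, and Fionn each take ₹49,500; Wiremu's ₹49,500 share passes to Wiremu's issue.
Wiremu's share (₹49,500) is divided into 3 shares of ₹16,500: Farrukh, Freya, and Benedek each take ₹16,500.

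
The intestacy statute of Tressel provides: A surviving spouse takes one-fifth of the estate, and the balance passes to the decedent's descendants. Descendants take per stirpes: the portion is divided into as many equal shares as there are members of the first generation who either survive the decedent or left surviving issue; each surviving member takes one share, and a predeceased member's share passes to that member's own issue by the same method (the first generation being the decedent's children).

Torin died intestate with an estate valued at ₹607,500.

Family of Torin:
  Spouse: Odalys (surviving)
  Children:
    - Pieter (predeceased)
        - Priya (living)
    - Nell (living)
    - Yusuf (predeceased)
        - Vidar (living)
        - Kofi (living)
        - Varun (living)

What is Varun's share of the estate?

Odalys takes one-fifth of ₹607,500 = ₹121,500. The remaining ₹486,000 passes to the descendants.
The descendants' portion (₹486,000) is divided into 3 shares of ₹162,000: Nell takes ₹162,000; Pieter's ₹162,000 share passes to Pieter's issue; Yusuf's ₹162,000 share passes to Yusuf's issue.
Pieter's share (₹162,000) passes entirely to Priya.
Yusuf's share (₹162,000) is divided into 3 shares of ₹54,000: Vidar, Kofi, and Varun each take ₹54,000.

Varun receives ₹54,000.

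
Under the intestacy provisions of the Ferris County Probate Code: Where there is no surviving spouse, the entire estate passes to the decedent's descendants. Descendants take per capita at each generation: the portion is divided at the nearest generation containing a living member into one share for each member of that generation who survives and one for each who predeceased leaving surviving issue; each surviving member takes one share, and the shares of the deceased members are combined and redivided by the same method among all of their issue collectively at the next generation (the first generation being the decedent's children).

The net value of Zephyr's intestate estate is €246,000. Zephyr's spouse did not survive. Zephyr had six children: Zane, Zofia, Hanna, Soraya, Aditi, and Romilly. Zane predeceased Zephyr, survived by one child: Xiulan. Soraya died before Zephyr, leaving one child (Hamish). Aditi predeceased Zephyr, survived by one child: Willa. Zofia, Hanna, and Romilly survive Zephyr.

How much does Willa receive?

Willa receives €41,000.

The entire €246,000 passes to the descendants.
That amount (€246,000) is divided at the children's generation into 6 shares of €41,000. Zofia, Hanna, and Romilly each take €41,000. The 3 shares of the deceased (Zane, Soraya, and Aditi) are combined into a pool of €123,000.
That pool (€123,000) is divided at the grandchildren's generation equally among Xiulan, Hamish, and Willa: €41,000 each.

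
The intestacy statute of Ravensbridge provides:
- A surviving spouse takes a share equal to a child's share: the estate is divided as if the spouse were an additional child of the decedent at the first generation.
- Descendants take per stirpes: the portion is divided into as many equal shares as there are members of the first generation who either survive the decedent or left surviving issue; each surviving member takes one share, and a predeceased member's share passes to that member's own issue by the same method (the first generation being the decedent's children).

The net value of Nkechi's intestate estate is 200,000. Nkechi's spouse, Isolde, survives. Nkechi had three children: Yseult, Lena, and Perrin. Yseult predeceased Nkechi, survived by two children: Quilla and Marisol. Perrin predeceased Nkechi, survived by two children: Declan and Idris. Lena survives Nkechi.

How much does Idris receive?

Idris receives 25,000.

The spouse counts as an additional share at the children's level, so there are 4 primary shares of 50,000. Isolde takes one such share (50,000).
The children's combined portion (150,000) is divided into 3 shares of 50,000: Lena takes 50,000; Yseult's 50,000 share passes to Yseult's issue; Perrin's 50,000 share passes to Perrin's issue.
Yseult's share (50,000) is divided into 2 shares of 25,000: Quilla and Marisol each take 25,000.
Perrin's share (50,000) is divided into 2 shares of 25,000: Declan and Idris each take 25,000.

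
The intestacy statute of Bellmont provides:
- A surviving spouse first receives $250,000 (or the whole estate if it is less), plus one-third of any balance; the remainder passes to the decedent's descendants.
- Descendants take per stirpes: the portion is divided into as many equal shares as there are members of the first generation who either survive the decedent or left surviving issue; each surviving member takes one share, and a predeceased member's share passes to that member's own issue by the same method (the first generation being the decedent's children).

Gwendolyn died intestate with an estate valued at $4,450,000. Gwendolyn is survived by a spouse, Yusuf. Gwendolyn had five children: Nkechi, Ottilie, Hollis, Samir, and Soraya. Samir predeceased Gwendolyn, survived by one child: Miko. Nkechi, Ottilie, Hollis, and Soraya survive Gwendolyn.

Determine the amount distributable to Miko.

Miko receives $560,000.

Yusuf first takes $250,000, leaving a balance of $4,200,000. Yusuf then takes one-third of the balance ($1,400,000), for a total of $1,650,000. The remaining $2,800,000 passes to the descendants.
The descendants' portion ($2,800,000) is divided into 5 shares of $560,000: Nkechi, Ottilie, Hollis, and Soraya each take $560,000; Samir's $560,000 share passes to Samir's issue.
Samir's share ($560,000) passes entirely to Miko.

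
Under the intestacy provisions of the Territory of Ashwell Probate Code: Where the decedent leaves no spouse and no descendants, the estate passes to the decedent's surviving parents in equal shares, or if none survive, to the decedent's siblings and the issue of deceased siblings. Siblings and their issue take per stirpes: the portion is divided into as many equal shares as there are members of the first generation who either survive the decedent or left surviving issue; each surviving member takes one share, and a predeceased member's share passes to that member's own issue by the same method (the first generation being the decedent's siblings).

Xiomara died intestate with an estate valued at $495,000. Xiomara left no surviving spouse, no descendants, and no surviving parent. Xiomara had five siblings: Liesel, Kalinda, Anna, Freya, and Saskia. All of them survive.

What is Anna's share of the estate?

Anna receives $99,000.

The entire $495,000 passes to the siblings and their issue.
That amount ($495,000) is divided into 5 shares of $99,000: Liesel, Kalinda, Anna, Freya, and Saskia each take $99,000.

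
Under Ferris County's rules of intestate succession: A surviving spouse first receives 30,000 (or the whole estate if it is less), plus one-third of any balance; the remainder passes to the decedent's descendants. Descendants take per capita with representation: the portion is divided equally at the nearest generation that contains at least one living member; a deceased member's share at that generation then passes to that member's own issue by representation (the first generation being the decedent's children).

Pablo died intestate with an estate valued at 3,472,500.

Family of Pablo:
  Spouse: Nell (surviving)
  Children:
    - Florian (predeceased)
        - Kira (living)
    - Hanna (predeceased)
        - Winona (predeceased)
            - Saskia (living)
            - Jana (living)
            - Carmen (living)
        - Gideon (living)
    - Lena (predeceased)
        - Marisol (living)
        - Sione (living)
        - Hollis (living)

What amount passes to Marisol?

Marisol receives 382,500.

Nell first takes 30,000, leaving a balance of 3,442,500. Nell then takes one-third of the balance (1,147,500), for a total of 1,177,500. The remaining 2,295,000 passes to the descendants.
No child survives, so the initial division is made at the grandchildren's generation.
The descendants' portion (2,295,000) is divided into 6 shares of 382,500: Kira, Gideon, Marisol, Sione, and Hollis each take 382,500; Winona's 382,500 share passes to Winona's issue.
Winona's share (382,500) is divided into 3 shares of 127,500: Saskia, Jana, and Carmen each take 127,500.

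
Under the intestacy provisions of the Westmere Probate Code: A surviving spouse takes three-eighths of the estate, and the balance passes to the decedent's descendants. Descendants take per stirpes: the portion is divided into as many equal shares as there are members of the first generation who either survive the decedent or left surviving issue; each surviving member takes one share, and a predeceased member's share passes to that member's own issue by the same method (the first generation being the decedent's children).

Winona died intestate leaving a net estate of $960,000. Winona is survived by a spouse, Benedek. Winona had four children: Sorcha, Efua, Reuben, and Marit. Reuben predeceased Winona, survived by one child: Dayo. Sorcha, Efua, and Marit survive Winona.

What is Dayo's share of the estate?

Benedek takes three-eighths of $960,000 = $360,000. The remaining $600,000 passes to the descendants.
The descendants' portion ($600,000) is divided into 4 shares of $150,000: Sorcha, Efua, and Marit each take $150,000; Reuben's $150,000 share passes to Reuben's issue.
Reuben's share ($150,000) passes entirely to Dayo.

Dayo receives $150,000.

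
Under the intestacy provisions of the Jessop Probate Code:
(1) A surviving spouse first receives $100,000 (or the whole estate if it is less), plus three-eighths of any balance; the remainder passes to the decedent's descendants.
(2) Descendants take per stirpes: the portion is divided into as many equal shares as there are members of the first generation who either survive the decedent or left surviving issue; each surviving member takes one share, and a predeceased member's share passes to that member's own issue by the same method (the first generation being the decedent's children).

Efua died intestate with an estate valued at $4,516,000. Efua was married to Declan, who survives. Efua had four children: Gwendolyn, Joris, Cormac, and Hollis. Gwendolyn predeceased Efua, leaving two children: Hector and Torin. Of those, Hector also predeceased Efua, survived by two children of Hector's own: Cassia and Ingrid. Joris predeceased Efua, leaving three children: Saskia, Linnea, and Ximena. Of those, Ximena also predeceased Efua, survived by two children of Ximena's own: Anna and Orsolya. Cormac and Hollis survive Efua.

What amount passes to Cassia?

Declan first takes $100,000, leaving a balance of $4,416,000. Declan then takes three-eighths of the balance ($1,656,000), for a total of $1,756,000. The remaining $2,760,000 passes to the descendants.
The descendants' portion ($2,760,000) is divided into 4 shares of $690,000: Cormac and Hollis each take $690,000; Gwendolyn's $690,000 share passes to Gwendolyn's issue; Joris's $690,000 share passes to Joris's issue.
Gwendolyn's share ($690,000) is divided into 2 shares of $345,000: Torin takes $345,000; Hector's $345,000 share passes to Hector's issue.
Hector's share ($345,000) is divided into 2 shares of $172,500: Cassia and Ingrid each take $172,500.
Joris's share ($690,000) is divided into 3 shares of $230,000: Saskia and Linnea each take $230,000; Ximena's $230,000 share passes to Ximena's issue.
Ximena's share ($230,000) is divided into 2 shares of $115,000: Anna and Orsolya each take $115,000.

Cassia receives $172,500.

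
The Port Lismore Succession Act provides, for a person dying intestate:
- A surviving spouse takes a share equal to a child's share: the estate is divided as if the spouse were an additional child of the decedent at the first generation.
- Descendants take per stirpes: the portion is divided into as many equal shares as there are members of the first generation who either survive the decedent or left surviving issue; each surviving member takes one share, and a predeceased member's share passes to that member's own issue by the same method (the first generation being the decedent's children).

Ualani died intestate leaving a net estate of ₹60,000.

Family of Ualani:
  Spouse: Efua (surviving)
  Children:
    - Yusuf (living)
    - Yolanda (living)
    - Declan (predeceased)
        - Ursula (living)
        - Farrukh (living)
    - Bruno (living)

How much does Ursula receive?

Ursula receives ₹6,000.

The spouse counts as an additional share at the children's level, so there are 5 primary shares of ₹12,000. Efua takes one such share (₹12,000).
The children's combined portion (₹48,000) is divided into 4 shares of ₹12,000: Yusuf, Yolanda, and Bruno each take ₹12,000; Declan's ₹12,000 share passes to Declan's issue.
Declan's share (₹12,000) is divided into 2 shares of ₹6,000: Ursula and Farrukh each take ₹6,000.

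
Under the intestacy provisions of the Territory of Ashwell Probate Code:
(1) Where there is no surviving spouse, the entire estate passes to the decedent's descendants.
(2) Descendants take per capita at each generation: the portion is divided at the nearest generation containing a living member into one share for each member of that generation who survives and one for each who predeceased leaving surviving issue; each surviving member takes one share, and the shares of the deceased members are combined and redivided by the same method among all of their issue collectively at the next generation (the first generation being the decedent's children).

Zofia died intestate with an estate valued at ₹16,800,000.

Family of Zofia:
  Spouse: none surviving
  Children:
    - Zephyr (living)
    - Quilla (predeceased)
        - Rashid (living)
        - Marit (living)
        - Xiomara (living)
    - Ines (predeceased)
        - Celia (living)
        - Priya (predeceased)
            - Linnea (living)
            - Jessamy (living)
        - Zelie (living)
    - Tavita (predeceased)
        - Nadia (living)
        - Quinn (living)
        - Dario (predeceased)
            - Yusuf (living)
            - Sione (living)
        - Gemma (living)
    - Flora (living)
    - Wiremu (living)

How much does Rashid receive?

The entire ₹16,800,000 passes to the descendants.
That amount (₹16,800,000) is divided at the children's generation into 6 shares of ₹2,800,000. Zephyr, Flora, and Wiremu each take ₹2,800,000. The 3 shares of the deceased (Quilla, Ines, and Tavita) are combined into a pool of ₹8,400,000.
That pool (₹8,400,000) is divided at the grandchildren's generation into 10 shares of ₹840,000. Rashid, Marit, Xiomara, Celia, Zelie, Nadia, Quinn, and Gemma each take ₹840,000. The 2 shares of the deceased (Priya and Dario) are combined into a pool of ₹1,680,000.
That pool (₹1,680,000) is divided at the great-grandchildren's generation equally among Linnea, Jessamy, Yusuf, and Sione: ₹420,000 each.

Rashid receives ₹840,000.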